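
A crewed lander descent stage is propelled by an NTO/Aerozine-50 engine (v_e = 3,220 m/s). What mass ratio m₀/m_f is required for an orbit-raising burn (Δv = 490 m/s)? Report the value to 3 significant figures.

m₀/m_f = exp(Δv / v_e) = exp(490 / 3220.0) = exp(0.1522) = 1.1644.

mass ratio ≈ 1.16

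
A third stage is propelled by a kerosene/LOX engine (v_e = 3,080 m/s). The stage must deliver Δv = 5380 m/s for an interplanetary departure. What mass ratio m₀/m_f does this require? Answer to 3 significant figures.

mass ratio ≈ 5.74

By the Tsiolkovsky rocket equation, m₀/m_f = exp(Δv / v_e) = exp(5380 / 3080.0) = exp(1.7468) = 5.7359.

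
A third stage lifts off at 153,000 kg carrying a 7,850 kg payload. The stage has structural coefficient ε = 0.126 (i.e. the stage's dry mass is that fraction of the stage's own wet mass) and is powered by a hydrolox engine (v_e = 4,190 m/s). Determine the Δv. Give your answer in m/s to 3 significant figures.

Δv ≈ 7400 m/s

Stage wet mass = m₀ − payload = 153,000 − 7,850 = 145,150 kg.
Stage dry mass = ε × stage wet mass = 0.126 × 145,150 = 18,288.9 kg.
Burnout mass m_f = stage dry + payload = 18,288.9 + 7,850 = 26,138.9 kg.
Δv = v_e · ln(153,000/26,138.9) = 4190.0 × ln(5.853) = 4190.0 × 1.7670 ≈ 7404 m/s.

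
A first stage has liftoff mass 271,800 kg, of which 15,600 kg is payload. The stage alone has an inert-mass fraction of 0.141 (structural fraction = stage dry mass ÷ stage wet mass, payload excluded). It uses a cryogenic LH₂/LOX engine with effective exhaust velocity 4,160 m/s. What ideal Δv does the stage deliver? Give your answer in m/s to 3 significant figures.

Stage wet mass = m₀ − payload = 271,800 − 15,600 = 256,200 kg.
Stage dry mass = ε × stage wet mass = 0.141 × 256,200 = 36,124.2 kg.
Burnout mass m_f = stage dry + payload = 36,124.2 + 15,600 = 51,724.2 kg.
Using Δv = v_e ln(m₀/m_f): Δv = v_e · ln(271,800/51,724.2) = 4160.0 × ln(5.255) = 4160.0 × 1.6591 ≈ 6902 m/s.

Δv ≈ 6900 m/s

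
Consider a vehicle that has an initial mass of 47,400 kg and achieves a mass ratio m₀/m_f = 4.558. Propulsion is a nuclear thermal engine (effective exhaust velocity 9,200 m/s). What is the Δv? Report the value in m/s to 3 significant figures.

Δv ≈ 14000 m/s

Rocket equation: Δv = v_e · ln(4.558) = 9200.0 × 1.5169 ≈ 13955.3 m/s.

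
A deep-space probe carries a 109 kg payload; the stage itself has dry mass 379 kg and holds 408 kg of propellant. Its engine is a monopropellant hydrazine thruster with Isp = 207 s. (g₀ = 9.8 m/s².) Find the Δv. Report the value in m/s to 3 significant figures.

v_e = Isp · g₀ = 207 × 9.8 = 2028.6 m/s.
m₀ = payload + dry + propellant = 109 + 379 + 408 = 896 kg.
m_f = payload + dry = 109 + 379 = 488 kg.
From the ideal rocket equation, Δv = v_e · ln(m₀/m_f) = 2028.6 × ln(1.836) = 2028.6 × 0.6076 ≈ 1232.6 m/s.

Δv ≈ 1230 m/s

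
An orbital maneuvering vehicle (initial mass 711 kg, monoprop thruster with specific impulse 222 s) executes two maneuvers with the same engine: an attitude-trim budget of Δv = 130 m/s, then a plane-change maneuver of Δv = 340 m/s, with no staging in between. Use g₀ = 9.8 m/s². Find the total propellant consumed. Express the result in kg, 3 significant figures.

total propellant consumed ≈ 138 kg

v_e = Isp · g₀ = 222 × 9.8 = 2175.6 m/s.
After the first burn: m = 711 × exp(−130/2175.6) = 711 × 0.94200 = 669.762 kg.
After the second burn: m = 669.762 × exp(−340/2175.6) = 669.762 × 0.85532 = 572.861 kg.
Total propellant = m₀ − m_final = 711 − 572.861 = 138.139 kg.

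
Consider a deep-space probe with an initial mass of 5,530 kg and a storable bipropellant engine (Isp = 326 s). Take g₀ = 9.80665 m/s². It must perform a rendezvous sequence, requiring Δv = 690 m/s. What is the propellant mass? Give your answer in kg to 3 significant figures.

propellant mass ≈ 1070 kg

v_e = Isp · g₀ = 326 × 9.80665 = 3197.0 m/s.
m₀/m_f = exp(Δv / v_e) = exp(690 / 3197.0) = exp(0.2158) = 1.2409.
m_f = 5,530 / 1.2409 = 4,456.44 kg, so propellant = m₀ − m_f = 5,530 − 4,456.44 = 1,073.56 kg.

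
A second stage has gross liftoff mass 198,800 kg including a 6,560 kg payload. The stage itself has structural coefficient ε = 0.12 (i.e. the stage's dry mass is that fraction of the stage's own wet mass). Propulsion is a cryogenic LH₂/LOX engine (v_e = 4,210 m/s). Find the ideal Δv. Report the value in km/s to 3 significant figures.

Stage wet mass = m₀ − payload = 198,800 − 6,560 = 192,240 kg.
Stage dry mass = ε × stage wet mass = 0.12 × 192,240 = 23,068.8 kg.
Burnout mass m_f = stage dry + payload = 23,068.8 + 6,560 = 29,628.8 kg.
Δv = v_e · ln(198,800/29,628.8) = 4210.0 × ln(6.71) = 4210.0 × 1.9036 ≈ 8014 m/s.

Δv ≈ 8.01 km/s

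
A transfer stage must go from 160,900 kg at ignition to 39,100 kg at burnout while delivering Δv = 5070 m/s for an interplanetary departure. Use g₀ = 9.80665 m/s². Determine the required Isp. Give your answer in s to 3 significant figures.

Isp ≈ 365 s

ln(m₀/m_f) = ln(160900/39100) = ln(4.115) = 1.4147.
v_e = Δv / ln(m₀/m_f) = 5070 / 1.4147 = 3583.9 m/s.
Isp = v_e / g₀ = 3583.9 / 9.80665 = 365.5 s.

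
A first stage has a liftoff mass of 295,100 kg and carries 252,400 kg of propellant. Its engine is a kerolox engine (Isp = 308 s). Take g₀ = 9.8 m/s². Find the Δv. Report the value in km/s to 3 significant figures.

v_e = Isp · g₀ = 308 × 9.8 = 3018.4 m/s.
m_f = m₀ − m_prop = 295,100 − 252,400 = 42,700 kg.
From the ideal rocket equation, Δv = v_e · ln(m₀/m_f) = 3018.4 × ln(6.911) = 3018.4 × 1.9331 ≈ 5834.9 m/s.

Δv ≈ 5.83 km/s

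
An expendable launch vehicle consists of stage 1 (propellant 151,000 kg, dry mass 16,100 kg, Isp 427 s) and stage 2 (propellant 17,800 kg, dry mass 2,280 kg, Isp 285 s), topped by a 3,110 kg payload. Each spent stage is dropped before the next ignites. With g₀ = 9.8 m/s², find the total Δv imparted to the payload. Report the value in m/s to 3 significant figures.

Δv ≈ 10700 m/s

Ignition mass of stage 1 = 151,000+16,100 + 17,800+2,280 + 3,110 = 190,290 kg.
Stage 1: m₀ = 190,290 kg, m_f = 190,290 − 151,000 = 39,290 kg; Δv = 427×9.8×ln(4.843) = 4184.6×1.5776 ≈ 6602 m/s.
Stage 2: m₀ = 23,190 kg, m_f = 23,190 − 17,800 = 5,390 kg; Δv = 285×9.8×ln(4.302) = 2793.0×1.4592 ≈ 4075 m/s.
Total Δv = 6602 + 4075 = 10677 m/s.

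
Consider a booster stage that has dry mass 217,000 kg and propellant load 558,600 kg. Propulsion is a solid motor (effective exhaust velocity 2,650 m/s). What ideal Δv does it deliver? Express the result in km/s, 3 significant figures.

m₀ = m_dry + m_prop = 217,000 + 558,600 = 775,600 kg.
Δv = v_e · ln(m₀/m_f) = 2650.0 × ln(3.574) = 2650.0 × 1.2737 ≈ 3375.4 m/s.

Δv ≈ 3.38 km/s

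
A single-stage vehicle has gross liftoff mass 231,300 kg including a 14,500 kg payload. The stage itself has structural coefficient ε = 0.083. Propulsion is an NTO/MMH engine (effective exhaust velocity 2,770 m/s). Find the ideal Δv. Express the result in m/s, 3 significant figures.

Δv ≈ 5440 m/s

Stage wet mass = m₀ − payload = 231,300 − 14,500 = 216,800 kg.
Stage dry mass = ε × stage wet mass = 0.083 × 216,800 = 17,994.4 kg.
Burnout mass m_f = stage dry + payload = 17,994.4 + 14,500 = 32,494.4 kg.
Rocket equation: Δv = v_e · ln(231,300/32,494.4) = 2770.0 × ln(7.118) = 2770.0 × 1.9626 ≈ 5437 m/s.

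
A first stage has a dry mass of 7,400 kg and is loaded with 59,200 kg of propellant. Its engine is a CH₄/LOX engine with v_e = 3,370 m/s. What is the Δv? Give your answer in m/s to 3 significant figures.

m₀ = m_dry + m_prop = 7,400 + 59,200 = 66,600 kg.
From the ideal rocket equation, Δv = v_e · ln(m₀/m_f) = 3370.0 × ln(9) = 3370.0 × 2.1972 ≈ 7404.6 m/s.

Δv ≈ 7400 m/s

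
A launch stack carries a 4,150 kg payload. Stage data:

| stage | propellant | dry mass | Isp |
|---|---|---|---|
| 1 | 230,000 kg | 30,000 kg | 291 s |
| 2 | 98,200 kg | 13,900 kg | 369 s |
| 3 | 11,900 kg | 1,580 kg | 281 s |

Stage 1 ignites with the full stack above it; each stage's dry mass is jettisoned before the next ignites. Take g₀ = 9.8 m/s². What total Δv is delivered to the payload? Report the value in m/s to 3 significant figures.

Ignition mass of stage 1 = 230,000+30,000 + 98,200+13,900 + 11,900+1,580 + 4,150 = 389,730 kg.
Stage 1: m₀ = 389,730 kg, m_f = 389,730 − 230,000 = 159,730 kg; Δv = 291×9.8×ln(2.44) = 2851.8×0.8920 ≈ 2544 m/s.
Stage 2: m₀ = 129,730 kg, m_f = 129,730 − 98,200 = 31,530 kg; Δv = 369×9.8×ln(4.114) = 3616.2×1.4145 ≈ 5115 m/s.
Stage 3: m₀ = 17,630 kg, m_f = 17,630 − 11,900 = 5,730 kg; Δv = 281×9.8×ln(3.077) = 2753.8×1.1239 ≈ 3095 m/s.
Total Δv = 2544 + 5115 + 3095 = 10754 m/s.

Δv ≈ 10800 m/s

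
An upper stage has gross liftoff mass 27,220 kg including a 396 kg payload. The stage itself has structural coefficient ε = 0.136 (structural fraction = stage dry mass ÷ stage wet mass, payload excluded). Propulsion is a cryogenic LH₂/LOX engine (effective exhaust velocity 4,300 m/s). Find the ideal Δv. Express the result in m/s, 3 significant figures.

Stage wet mass = m₀ − payload = 27,220 − 396 = 26,824 kg.
Stage dry mass = ε × stage wet mass = 0.136 × 26,824 = 3,648.06 kg.
Burnout mass m_f = stage dry + payload = 3,648.06 + 396 = 4,044.06 kg.
From the ideal rocket equation, Δv = v_e · ln(27,220/4,044.06) = 4300.0 × ln(6.731) = 4300.0 × 1.9067 ≈ 8199 m/s.

Δv ≈ 8200 m/s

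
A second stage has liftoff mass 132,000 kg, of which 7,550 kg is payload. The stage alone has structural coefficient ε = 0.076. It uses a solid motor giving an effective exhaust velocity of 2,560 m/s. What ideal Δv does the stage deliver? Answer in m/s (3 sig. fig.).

Δv ≈ 5250 m/s

Stage wet mass = m₀ − payload = 132,000 − 7,550 = 124,450 kg.
Stage dry mass = ε × stage wet mass = 0.076 × 124,450 = 9,458.2 kg.
Burnout mass m_f = stage dry + payload = 9,458.2 + 7,550 = 17,008.2 kg.
From the ideal rocket equation, Δv = v_e · ln(132,000/17,008.2) = 2560.0 × ln(7.761) = 2560.0 × 2.0491 ≈ 5246 m/s.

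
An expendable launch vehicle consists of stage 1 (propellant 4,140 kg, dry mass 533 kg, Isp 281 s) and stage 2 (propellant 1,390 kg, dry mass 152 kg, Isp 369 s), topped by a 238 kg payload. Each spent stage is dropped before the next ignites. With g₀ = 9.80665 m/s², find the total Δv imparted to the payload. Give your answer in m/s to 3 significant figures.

Δv ≈ 8320 m/s

Ignition mass of stage 1 = 4,140+533 + 1,390+152 + 238 = 6,453 kg.
Stage 1: m₀ = 6,453 kg, m_f = 6,453 − 4,140 = 2,313 kg; Δv = 281×9.80665×ln(2.79) = 2755.7×1.0260 ≈ 2827 m/s.
Stage 2: m₀ = 1,780 kg, m_f = 1,780 − 1,390 = 390 kg; Δv = 369×9.80665×ln(4.564) = 3618.7×1.5182 ≈ 5494 m/s.
Total Δv = 2827 + 5494 = 8321 m/s.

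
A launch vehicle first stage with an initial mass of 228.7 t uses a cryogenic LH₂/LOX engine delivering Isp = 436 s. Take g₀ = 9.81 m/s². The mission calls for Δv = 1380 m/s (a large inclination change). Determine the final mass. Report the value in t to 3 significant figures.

v_e = Isp · g₀ = 436 × 9.81 = 4277.2 m/s.
From the ideal rocket equation, m₀/m_f = exp(Δv / v_e) = exp(1380 / 4277.2) = exp(0.3226) = 1.3808.
m_f = m₀ / 1.3808 = 228.7 / 1.3808 = 165.629 t.

final mass ≈ 166 t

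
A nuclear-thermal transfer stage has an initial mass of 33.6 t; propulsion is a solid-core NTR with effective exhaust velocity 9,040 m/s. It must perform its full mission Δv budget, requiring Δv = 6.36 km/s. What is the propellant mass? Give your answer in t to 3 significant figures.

Using Δv = v_e ln(m₀/m_f): m₀/m_f = exp(Δv / v_e) = exp(6360 / 9040.0) = exp(0.7035) = 2.0209.
m_f = 33.6 / 2.0209 = 16.6263 t, so propellant = m₀ − m_f = 33.6 − 16.6263 = 16.9737 t.

propellant mass ≈ 17.0 t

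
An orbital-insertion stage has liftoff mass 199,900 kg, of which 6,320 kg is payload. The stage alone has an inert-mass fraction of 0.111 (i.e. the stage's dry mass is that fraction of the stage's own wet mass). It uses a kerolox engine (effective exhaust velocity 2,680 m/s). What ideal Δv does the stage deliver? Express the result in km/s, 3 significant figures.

Δv ≈ 5.29 km/s

Stage wet mass = m₀ − payload = 199,900 − 6,320 = 193,580 kg.
Stage dry mass = ε × stage wet mass = 0.111 × 193,580 = 21,487.4 kg.
Burnout mass m_f = stage dry + payload = 21,487.4 + 6,320 = 27,807.4 kg.
By the Tsiolkovsky rocket equation, Δv = v_e · ln(199,900/27,807.4) = 2680.0 × ln(7.189) = 2680.0 × 1.9725 ≈ 5286 m/s.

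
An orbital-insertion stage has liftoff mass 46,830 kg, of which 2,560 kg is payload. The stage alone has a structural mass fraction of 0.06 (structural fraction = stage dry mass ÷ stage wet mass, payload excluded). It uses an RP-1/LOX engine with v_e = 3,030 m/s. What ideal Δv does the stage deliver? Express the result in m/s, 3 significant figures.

Δv ≈ 6650 m/s

Stage wet mass = m₀ − payload = 46,830 − 2,560 = 44,270 kg.
Stage dry mass = ε × stage wet mass = 0.06 × 44,270 = 2,656.2 kg.
Burnout mass m_f = stage dry + payload = 2,656.2 + 2,560 = 5,216.2 kg.
Rocket equation: Δv = v_e · ln(46,830/5,216.2) = 3030.0 × ln(8.978) = 3030.0 × 2.1948 ≈ 6650 m/s.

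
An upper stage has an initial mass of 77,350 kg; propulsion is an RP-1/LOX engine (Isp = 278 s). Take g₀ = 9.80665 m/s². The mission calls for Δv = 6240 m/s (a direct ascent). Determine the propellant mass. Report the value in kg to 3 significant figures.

propellant mass ≈ 69500 kg

v_e = Isp · g₀ = 278 × 9.80665 = 2726.2 m/s.
m₀/m_f = exp(Δv / v_e) = exp(6240 / 2726.2) = exp(2.2889) = 9.8637.
m_f = 77,350 / 9.8637 = 7,841.88 kg, so propellant = m₀ − m_f = 77,350 − 7,841.88 = 69,508.12 kg.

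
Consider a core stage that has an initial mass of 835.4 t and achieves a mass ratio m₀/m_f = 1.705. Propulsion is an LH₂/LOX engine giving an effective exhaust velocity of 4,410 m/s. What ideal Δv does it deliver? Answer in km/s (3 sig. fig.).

By the Tsiolkovsky rocket equation, Δv = v_e · ln(1.705) = 4410.0 × 0.5336 ≈ 2353.0 m/s.

Δv ≈ 2.35 km/s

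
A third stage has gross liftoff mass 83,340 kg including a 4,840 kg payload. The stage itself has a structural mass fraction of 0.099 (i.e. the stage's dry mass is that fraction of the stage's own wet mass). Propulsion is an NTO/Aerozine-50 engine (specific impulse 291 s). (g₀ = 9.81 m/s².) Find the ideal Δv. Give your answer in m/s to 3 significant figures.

Stage wet mass = m₀ − payload = 83,340 − 4,840 = 78,500 kg.
Stage dry mass = ε × stage wet mass = 0.099 × 78,500 = 7,771.5 kg.
Burnout mass m_f = stage dry + payload = 7,771.5 + 4,840 = 12,611.5 kg.
v_e = Isp · g₀ = 291 × 9.81 = 2854.7 m/s.
Using Δv = v_e ln(m₀/m_f): Δv = v_e · ln(83,340/12,611.5) = 2854.7 × ln(6.608) = 2854.7 × 1.8883 ≈ 5391 m/s.

Δv ≈ 5390 m/s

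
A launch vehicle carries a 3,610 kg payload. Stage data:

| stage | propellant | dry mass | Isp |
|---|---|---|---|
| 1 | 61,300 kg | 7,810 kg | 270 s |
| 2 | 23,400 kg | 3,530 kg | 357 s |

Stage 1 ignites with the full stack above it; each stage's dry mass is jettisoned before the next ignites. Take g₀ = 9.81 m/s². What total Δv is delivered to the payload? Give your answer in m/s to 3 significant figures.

Ignition mass of stage 1 = 61,300+7,810 + 23,400+3,530 + 3,610 = 99,650 kg.
Stage 1: m₀ = 99,650 kg, m_f = 99,650 − 61,300 = 38,350 kg; Δv = 270×9.81×ln(2.598) = 2648.7×0.9549 ≈ 2529 m/s.
Stage 2: m₀ = 30,540 kg, m_f = 30,540 − 23,400 = 7,140 kg; Δv = 357×9.81×ln(4.277) = 3502.2×1.4533 ≈ 5090 m/s.
Total Δv = 2529 + 5090 = 7619 m/s.

Δv ≈ 7620 m/s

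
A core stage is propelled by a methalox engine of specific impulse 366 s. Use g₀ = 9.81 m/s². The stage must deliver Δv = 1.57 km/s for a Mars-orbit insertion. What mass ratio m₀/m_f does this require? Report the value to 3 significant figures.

v_e = Isp · g₀ = 366 × 9.81 = 3590.5 m/s.
By the Tsiolkovsky rocket equation, m₀/m_f = exp(Δv / v_e) = exp(1570 / 3590.5) = exp(0.4373) = 1.5485.

mass ratio ≈ 1.55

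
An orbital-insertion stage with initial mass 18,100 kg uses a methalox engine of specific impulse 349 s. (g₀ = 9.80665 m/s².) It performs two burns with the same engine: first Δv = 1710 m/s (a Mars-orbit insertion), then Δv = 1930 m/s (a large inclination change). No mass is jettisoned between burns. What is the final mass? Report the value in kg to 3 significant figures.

v_e = Isp · g₀ = 349 × 9.80665 = 3422.5 m/s.
After the first burn: m = 18100 × exp(−1710/3422.5) = 18100 × 0.60675 = 10,982.2 kg.
After the second burn: m = 10,982.2 × exp(−1930/3422.5) = 10,982.2 × 0.56898 = 6,248.65 kg.

final mass ≈ 6250 kg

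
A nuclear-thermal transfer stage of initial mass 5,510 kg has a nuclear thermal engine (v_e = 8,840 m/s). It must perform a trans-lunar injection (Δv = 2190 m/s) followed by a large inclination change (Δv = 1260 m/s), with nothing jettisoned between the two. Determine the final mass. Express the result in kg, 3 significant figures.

After the first burn: m = 5510 × exp(−2190/8840.0) = 5510 × 0.78056 = 4,300.89 kg.
After the second burn: m = 4,300.89 × exp(−1260/8840.0) = 4,300.89 × 0.86716 = 3,729.56 kg.

final mass ≈ 3730 kg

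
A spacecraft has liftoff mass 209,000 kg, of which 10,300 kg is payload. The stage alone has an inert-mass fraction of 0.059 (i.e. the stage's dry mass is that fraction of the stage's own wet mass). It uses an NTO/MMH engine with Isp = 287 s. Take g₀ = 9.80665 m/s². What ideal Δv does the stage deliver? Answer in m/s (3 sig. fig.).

Δv ≈ 6330 m/s

Stage wet mass = m₀ − payload = 209,000 − 10,300 = 198,700 kg.
Stage dry mass = ε × stage wet mass = 0.059 × 198,700 = 11,723.3 kg.
Burnout mass m_f = stage dry + payload = 11,723.3 + 10,300 = 22,023.3 kg.
v_e = Isp · g₀ = 287 × 9.80665 = 2814.5 m/s.
Δv = v_e · ln(209,000/22,023.3) = 2814.5 × ln(9.49) = 2814.5 × 2.2502 ≈ 6333 m/s.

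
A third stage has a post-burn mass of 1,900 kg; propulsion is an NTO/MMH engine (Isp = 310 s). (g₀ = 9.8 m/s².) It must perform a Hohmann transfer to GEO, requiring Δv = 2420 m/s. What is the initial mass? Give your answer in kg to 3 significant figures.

v_e = Isp · g₀ = 310 × 9.8 = 3038.0 m/s.
Rocket equation: m₀/m_f = exp(Δv / v_e) = exp(2420 / 3038.0) = exp(0.7966) = 2.2179.
m₀ = m_f × 2.2179 = 1,900 × 2.2179 = 4,214.01 kg.

initial mass ≈ 4210 kg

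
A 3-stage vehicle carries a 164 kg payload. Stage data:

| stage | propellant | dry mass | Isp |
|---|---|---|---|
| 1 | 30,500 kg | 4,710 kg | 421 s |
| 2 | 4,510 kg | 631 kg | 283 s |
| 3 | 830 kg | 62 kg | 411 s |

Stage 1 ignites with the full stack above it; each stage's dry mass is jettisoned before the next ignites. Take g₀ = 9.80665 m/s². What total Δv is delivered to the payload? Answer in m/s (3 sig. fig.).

Ignition mass of stage 1 = 30,500+4,710 + 4,510+631 + 830+62 + 164 = 41,407 kg.
Stage 1: m₀ = 41,407 kg, m_f = 41,407 − 30,500 = 10,907 kg; Δv = 421×9.80665×ln(3.796) = 4128.6×1.3340 ≈ 5508 m/s.
Stage 2: m₀ = 6,197 kg, m_f = 6,197 − 4,510 = 1,687 kg; Δv = 283×9.80665×ln(3.673) = 2775.3×1.3011 ≈ 3611 m/s.
Stage 3: m₀ = 1,056 kg, m_f = 1,056 − 830 = 226 kg; Δv = 411×9.80665×ln(4.673) = 4030.5×1.5417 ≈ 6214 m/s.
Total Δv = 5508 + 3611 + 6214 = 15333 m/s.

Δv ≈ 15300 m/s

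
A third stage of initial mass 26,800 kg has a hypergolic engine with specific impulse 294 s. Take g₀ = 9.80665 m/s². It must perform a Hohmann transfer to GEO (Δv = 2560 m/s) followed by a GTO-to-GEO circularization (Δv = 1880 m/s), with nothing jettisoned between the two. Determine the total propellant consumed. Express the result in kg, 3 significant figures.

v_e = Isp · g₀ = 294 × 9.80665 = 2883.2 m/s.
After the first burn: m = 26800 × exp(−2560/2883.2) = 26800 × 0.41151 = 11,028.5 kg.
After the second burn: m = 11,028.5 × exp(−1880/2883.2) = 11,028.5 × 0.52097 = 5,745.52 kg.
Total propellant = m₀ − m_final = 26800 − 5,745.52 = 21,054.48 kg.

total propellant consumed ≈ 21100 kg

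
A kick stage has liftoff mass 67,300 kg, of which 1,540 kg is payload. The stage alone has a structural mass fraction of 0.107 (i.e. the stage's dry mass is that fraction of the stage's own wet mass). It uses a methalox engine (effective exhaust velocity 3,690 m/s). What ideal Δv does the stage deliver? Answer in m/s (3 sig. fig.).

Δv ≈ 7600 m/s

Stage wet mass = m₀ − payload = 67,300 − 1,540 = 65,760 kg.
Stage dry mass = ε × stage wet mass = 0.107 × 65,760 = 7,036.32 kg.
Burnout mass m_f = stage dry + payload = 7,036.32 + 1,540 = 8,576.32 kg.
Δv = v_e · ln(67,300/8,576.32) = 3690.0 × ln(7.847) = 3690.0 × 2.0602 ≈ 7602 m/s.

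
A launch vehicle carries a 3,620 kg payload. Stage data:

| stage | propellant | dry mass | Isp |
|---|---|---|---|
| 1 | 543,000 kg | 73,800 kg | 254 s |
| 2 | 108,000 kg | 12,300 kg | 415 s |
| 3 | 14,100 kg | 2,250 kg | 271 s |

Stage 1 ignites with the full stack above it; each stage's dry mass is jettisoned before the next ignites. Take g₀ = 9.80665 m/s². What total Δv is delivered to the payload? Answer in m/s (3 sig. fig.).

Δv ≈ 12400 m/s

Ignition mass of stage 1 = 543,000+73,800 + 108,000+12,300 + 14,100+2,250 + 3,620 = 757,070 kg.
Stage 1: m₀ = 757,070 kg, m_f = 757,070 − 543,000 = 214,070 kg; Δv = 254×9.80665×ln(3.537) = 2490.9×1.2632 ≈ 3146 m/s.
Stage 2: m₀ = 140,270 kg, m_f = 140,270 − 108,000 = 32,270 kg; Δv = 415×9.80665×ln(4.347) = 4069.8×1.4694 ≈ 5980 m/s.
Stage 3: m₀ = 19,970 kg, m_f = 19,970 − 14,100 = 5,870 kg; Δv = 271×9.80665×ln(3.402) = 2657.6×1.2244 ≈ 3254 m/s.
Total Δv = 3146 + 5980 + 3254 = 12380 m/s.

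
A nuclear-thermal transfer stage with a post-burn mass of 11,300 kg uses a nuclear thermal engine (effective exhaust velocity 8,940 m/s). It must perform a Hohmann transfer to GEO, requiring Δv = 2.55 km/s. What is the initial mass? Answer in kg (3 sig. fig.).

m₀/m_f = exp(Δv / v_e) = exp(2550 / 8940.0) = exp(0.2852) = 1.3301.
m₀ = m_f × 1.3301 = 11,300 × 1.3301 = 15,030.1 kg.

initial mass ≈ 15000 kg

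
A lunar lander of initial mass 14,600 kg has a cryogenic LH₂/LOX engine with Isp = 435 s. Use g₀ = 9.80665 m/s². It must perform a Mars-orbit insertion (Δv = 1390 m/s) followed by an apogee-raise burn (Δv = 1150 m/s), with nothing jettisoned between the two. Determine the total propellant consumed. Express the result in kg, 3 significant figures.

total propellant consumed ≈ 6550 kg

v_e = Isp · g₀ = 435 × 9.80665 = 4265.9 m/s.
After the first burn: m = 14600 × exp(−1390/4265.9) = 14600 × 0.72192 = 10,540 kg.
After the second burn: m = 10,540 × exp(−1150/4265.9) = 10,540 × 0.76370 = 8,049.4 kg.
Total propellant = m₀ − m_final = 14600 − 8,049.4 = 6,550.6 kg.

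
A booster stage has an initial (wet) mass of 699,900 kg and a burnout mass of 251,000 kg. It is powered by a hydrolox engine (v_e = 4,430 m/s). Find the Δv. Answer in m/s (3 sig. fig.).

Δv ≈ 4540 m/s

By the Tsiolkovsky rocket equation, Δv = v_e · ln(m₀/m_f) = 4430.0 × ln(2.788) = 4430.0 × 1.0255 ≈ 4542.9 m/s.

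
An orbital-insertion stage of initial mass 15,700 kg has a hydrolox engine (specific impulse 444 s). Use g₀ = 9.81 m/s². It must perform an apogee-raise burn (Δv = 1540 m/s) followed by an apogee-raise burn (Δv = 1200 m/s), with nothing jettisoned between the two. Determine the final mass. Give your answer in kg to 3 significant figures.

v_e = Isp · g₀ = 444 × 9.81 = 4355.6 m/s.
After the first burn: m = 15700 × exp(−1540/4355.6) = 15700 × 0.70218 = 11,024.2 kg.
After the second burn: m = 11,024.2 × exp(−1200/4355.6) = 11,024.2 × 0.75919 = 8,369.46 kg.

final mass ≈ 8370 kg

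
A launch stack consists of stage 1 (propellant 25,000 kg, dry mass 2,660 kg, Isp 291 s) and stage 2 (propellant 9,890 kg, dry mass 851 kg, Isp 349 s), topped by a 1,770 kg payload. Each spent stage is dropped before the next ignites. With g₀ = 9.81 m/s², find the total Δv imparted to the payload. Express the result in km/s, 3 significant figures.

Δv ≈ 8.13 km/s

Ignition mass of stage 1 = 25,000+2,660 + 9,890+851 + 1,770 = 40,171 kg.
Stage 1: m₀ = 40,171 kg, m_f = 40,171 − 25,000 = 15,171 kg; Δv = 291×9.81×ln(2.648) = 2854.7×0.9738 ≈ 2780 m/s.
Stage 2: m₀ = 12,511 kg, m_f = 12,511 − 9,890 = 2,621 kg; Δv = 349×9.81×ln(4.773) = 3423.7×1.5631 ≈ 5351 m/s.
Total Δv = 2780 + 5351 = 8131 m/s.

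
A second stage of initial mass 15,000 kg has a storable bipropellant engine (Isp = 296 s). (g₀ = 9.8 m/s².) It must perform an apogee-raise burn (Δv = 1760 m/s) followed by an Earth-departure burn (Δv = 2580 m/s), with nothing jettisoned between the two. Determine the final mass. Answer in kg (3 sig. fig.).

final mass ≈ 3360 kg

v_e = Isp · g₀ = 296 × 9.8 = 2900.8 m/s.
After the first burn: m = 15000 × exp(−1760/2900.8) = 15000 × 0.54513 = 8,176.95 kg.
After the second burn: m = 8,176.95 × exp(−2580/2900.8) = 8,176.95 × 0.41090 = 3,359.91 kg.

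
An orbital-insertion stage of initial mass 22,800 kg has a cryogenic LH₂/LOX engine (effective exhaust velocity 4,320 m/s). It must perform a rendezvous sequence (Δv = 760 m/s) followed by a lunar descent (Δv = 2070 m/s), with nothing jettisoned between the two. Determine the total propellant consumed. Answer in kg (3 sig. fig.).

total propellant consumed ≈ 11000 kg

After the first burn: m = 22800 × exp(−760/4320.0) = 22800 × 0.83868 = 19,121.9 kg.
After the second burn: m = 19,121.9 × exp(−2070/4320.0) = 19,121.9 × 0.61930 = 11,842.2 kg.
Total propellant = m₀ − m_final = 22800 − 11,842.2 = 10,957.8 kg.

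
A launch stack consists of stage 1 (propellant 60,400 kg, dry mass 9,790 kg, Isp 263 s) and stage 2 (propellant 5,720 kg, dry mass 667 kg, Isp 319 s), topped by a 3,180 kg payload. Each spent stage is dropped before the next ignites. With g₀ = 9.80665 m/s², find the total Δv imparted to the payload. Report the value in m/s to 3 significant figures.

Ignition mass of stage 1 = 60,400+9,790 + 5,720+667 + 3,180 = 79,757 kg.
Stage 1: m₀ = 79,757 kg, m_f = 79,757 − 60,400 = 19,357 kg; Δv = 263×9.80665×ln(4.12) = 2579.1×1.4159 ≈ 3652 m/s.
Stage 2: m₀ = 9,567 kg, m_f = 9,567 − 5,720 = 3,847 kg; Δv = 319×9.80665×ln(2.487) = 3128.3×0.9110 ≈ 2850 m/s.
Total Δv = 3652 + 2850 = 6502 m/s.

Δv ≈ 6500 m/s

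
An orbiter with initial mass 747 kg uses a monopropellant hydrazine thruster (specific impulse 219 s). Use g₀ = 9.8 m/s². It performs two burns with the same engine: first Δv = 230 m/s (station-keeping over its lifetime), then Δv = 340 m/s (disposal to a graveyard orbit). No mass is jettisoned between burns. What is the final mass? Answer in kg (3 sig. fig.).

v_e = Isp · g₀ = 219 × 9.8 = 2146.2 m/s.
After the first burn: m = 747 × exp(−230/2146.2) = 747 × 0.89838 = 671.09 kg.
After the second burn: m = 671.09 × exp(−340/2146.2) = 671.09 × 0.85349 = 572.769 kg.

final mass ≈ 573 kg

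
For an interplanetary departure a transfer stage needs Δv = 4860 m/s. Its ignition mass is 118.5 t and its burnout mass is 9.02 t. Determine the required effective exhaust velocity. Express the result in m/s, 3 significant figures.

v_e ≈ 1890 m/s

ln(m₀/m_f) = ln(118500/9020) = ln(13.14) = 2.5755.
Using Δv = v_e ln(m₀/m_f): v_e = Δv / ln(m₀/m_f) = 4860 / 2.5755 = 1887.0 m/s.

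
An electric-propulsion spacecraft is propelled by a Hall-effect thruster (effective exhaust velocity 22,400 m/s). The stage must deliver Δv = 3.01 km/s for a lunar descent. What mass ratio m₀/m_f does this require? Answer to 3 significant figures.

By the Tsiolkovsky rocket equation, m₀/m_f = exp(Δv / v_e) = exp(3010 / 22400.0) = exp(0.1344) = 1.1438.

mass ratio ≈ 1.14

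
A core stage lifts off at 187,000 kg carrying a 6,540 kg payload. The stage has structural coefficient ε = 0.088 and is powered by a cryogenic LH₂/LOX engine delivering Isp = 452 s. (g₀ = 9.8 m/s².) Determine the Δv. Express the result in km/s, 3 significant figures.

Δv ≈ 9.40 km/s

Stage wet mass = m₀ − payload = 187,000 − 6,540 = 180,460 kg.
Stage dry mass = ε × stage wet mass = 0.088 × 180,460 = 15,880.5 kg.
Burnout mass m_f = stage dry + payload = 15,880.5 + 6,540 = 22,420.5 kg.
v_e = Isp · g₀ = 452 × 9.8 = 4429.6 m/s.
Δv = v_e · ln(187,000/22,420.5) = 4429.6 × ln(8.341) = 4429.6 × 2.1211 ≈ 9396 m/s.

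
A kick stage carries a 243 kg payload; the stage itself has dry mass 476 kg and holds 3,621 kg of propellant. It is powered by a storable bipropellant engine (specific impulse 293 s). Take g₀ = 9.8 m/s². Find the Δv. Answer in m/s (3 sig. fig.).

v_e = Isp · g₀ = 293 × 9.8 = 2871.4 m/s.
m₀ = payload + dry + propellant = 243 + 476 + 3,621 = 4,340 kg.
m_f = payload + dry = 243 + 476 = 719 kg.
By the Tsiolkovsky rocket equation, Δv = v_e · ln(m₀/m_f) = 2871.4 × ln(6.036) = 2871.4 × 1.7978 ≈ 5162.1 m/s.

Δv ≈ 5160 m/s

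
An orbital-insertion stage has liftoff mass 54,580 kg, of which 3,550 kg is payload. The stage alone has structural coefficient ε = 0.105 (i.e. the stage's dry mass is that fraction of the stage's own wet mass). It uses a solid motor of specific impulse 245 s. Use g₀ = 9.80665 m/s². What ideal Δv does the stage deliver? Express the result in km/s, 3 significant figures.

Δv ≈ 4.36 km/s

Stage wet mass = m₀ − payload = 54,580 − 3,550 = 51,030 kg.
Stage dry mass = ε × stage wet mass = 0.105 × 51,030 = 5,358.15 kg.
Burnout mass m_f = stage dry + payload = 5,358.15 + 3,550 = 8,908.15 kg.
v_e = Isp · g₀ = 245 × 9.80665 = 2402.6 m/s.
Δv = v_e · ln(54,580/8,908.15) = 2402.6 × ln(6.127) = 2402.6 × 1.8127 ≈ 4355 m/s.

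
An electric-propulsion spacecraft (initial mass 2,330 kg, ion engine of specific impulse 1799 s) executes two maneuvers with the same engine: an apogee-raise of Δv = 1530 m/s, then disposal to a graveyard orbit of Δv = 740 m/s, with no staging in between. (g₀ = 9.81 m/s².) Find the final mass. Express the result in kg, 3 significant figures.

v_e = Isp · g₀ = 1799 × 9.81 = 17648.2 m/s.
After the first burn: m = 2330 × exp(−1530/17648.2) = 2330 × 0.91696 = 2,136.52 kg.
After the second burn: m = 2,136.52 × exp(−740/17648.2) = 2,136.52 × 0.95894 = 2,048.79 kg.

final mass ≈ 2050 kg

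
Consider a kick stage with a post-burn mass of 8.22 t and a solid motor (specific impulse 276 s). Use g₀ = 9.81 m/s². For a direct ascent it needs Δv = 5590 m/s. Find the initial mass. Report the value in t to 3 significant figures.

initial mass ≈ 64.8 t

v_e = Isp · g₀ = 276 × 9.81 = 2707.6 m/s.
Rocket equation: m₀/m_f = exp(Δv / v_e) = exp(5590 / 2707.6) = exp(2.0646) = 7.8821.
m₀ = m_f × 7.8821 = 8.22 × 7.8821 = 64.7909 t.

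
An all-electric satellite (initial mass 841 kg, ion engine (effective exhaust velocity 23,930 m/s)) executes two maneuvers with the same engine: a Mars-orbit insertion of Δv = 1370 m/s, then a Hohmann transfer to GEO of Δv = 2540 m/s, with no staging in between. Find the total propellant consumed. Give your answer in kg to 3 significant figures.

total propellant consumed ≈ 127 kg

After the first burn: m = 841 × exp(−1370/23930.0) = 841 × 0.94436 = 794.207 kg.
After the second burn: m = 794.207 × exp(−2540/23930.0) = 794.207 × 0.89930 = 714.23 kg.
Total propellant = m₀ − m_final = 841 − 714.23 = 126.77 kg.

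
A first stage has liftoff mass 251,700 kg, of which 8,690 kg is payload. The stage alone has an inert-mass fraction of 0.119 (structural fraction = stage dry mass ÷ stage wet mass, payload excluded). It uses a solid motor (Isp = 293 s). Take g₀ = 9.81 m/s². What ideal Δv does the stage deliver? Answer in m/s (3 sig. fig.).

Stage wet mass = m₀ − payload = 251,700 − 8,690 = 243,010 kg.
Stage dry mass = ε × stage wet mass = 0.119 × 243,010 = 28,918.2 kg.
Burnout mass m_f = stage dry + payload = 28,918.2 + 8,690 = 37,608.2 kg.
v_e = Isp · g₀ = 293 × 9.81 = 2874.3 m/s.
Using Δv = v_e ln(m₀/m_f): Δv = v_e · ln(251,700/37,608.2) = 2874.3 × ln(6.693) = 2874.3 × 1.9010 ≈ 5464 m/s.

Δv ≈ 5460 m/s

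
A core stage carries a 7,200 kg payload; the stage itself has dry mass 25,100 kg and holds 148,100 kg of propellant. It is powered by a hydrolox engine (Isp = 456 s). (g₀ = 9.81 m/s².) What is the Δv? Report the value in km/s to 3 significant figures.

Δv ≈ 7.69 km/s

v_e = Isp · g₀ = 456 × 9.81 = 4473.4 m/s.
m₀ = payload + dry + propellant = 7,200 + 25,100 + 148,100 = 180,400 kg.
m_f = payload + dry = 7,200 + 25,100 = 32,300 kg.
Using Δv = v_e ln(m₀/m_f): Δv = v_e · ln(m₀/m_f) = 4473.4 × ln(5.585) = 4473.4 × 1.7201 ≈ 7694.7 m/s.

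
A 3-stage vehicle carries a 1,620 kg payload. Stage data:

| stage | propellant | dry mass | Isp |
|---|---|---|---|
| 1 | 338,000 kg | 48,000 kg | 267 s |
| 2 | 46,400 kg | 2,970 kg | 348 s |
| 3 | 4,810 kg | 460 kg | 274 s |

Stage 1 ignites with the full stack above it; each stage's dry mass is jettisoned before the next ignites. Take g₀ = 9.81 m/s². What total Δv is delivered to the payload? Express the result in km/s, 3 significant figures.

Ignition mass of stage 1 = 338,000+48,000 + 46,400+2,970 + 4,810+460 + 1,620 = 442,260 kg.
Stage 1: m₀ = 442,260 kg, m_f = 442,260 − 338,000 = 104,260 kg; Δv = 267×9.81×ln(4.242) = 2619.3×1.4450 ≈ 3785 m/s.
Stage 2: m₀ = 56,260 kg, m_f = 56,260 − 46,400 = 9,860 kg; Δv = 348×9.81×ln(5.706) = 3413.9×1.7415 ≈ 5945 m/s.
Stage 3: m₀ = 6,890 kg, m_f = 6,890 − 4,810 = 2,080 kg; Δv = 274×9.81×ln(3.312) = 2687.9×1.1977 ≈ 3219 m/s.
Total Δv = 3785 + 5945 + 3219 = 12949 m/s.

Δv ≈ 12.9 km/s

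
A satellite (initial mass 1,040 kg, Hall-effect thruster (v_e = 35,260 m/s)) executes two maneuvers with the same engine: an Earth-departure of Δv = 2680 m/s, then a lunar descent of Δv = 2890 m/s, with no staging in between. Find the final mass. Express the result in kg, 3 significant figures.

After the first burn: m = 1040 × exp(−2680/35260.0) = 1040 × 0.92681 = 963.882 kg.
After the second burn: m = 963.882 × exp(−2890/35260.0) = 963.882 × 0.92131 = 888.034 kg.

final mass ≈ 888 kg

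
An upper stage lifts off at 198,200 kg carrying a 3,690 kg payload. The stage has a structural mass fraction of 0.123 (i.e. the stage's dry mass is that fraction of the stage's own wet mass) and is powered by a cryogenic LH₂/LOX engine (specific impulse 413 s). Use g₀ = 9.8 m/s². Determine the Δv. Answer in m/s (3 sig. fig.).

Δv ≈ 7980 m/s

Stage wet mass = m₀ − payload = 198,200 − 3,690 = 194,510 kg.
Stage dry mass = ε × stage wet mass = 0.123 × 194,510 = 23,924.7 kg.
Burnout mass m_f = stage dry + payload = 23,924.7 + 3,690 = 27,614.7 kg.
v_e = Isp · g₀ = 413 × 9.8 = 4047.4 m/s.
Δv = v_e · ln(198,200/27,614.7) = 4047.4 × ln(7.177) = 4047.4 × 1.9709 ≈ 7977 m/s.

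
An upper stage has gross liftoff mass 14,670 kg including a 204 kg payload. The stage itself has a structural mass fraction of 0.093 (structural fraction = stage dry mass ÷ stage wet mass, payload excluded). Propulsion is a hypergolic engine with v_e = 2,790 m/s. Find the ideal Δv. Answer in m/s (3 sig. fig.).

Stage wet mass = m₀ − payload = 14,670 − 204 = 14,466 kg.
Stage dry mass = ε × stage wet mass = 0.093 × 14,466 = 1,345.34 kg.
Burnout mass m_f = stage dry + payload = 1,345.34 + 204 = 1,549.34 kg.
Δv = v_e · ln(14,670/1,549.34) = 2790.0 × ln(9.469) = 2790.0 × 2.2480 ≈ 6272 m/s.

Δv ≈ 6270 m/s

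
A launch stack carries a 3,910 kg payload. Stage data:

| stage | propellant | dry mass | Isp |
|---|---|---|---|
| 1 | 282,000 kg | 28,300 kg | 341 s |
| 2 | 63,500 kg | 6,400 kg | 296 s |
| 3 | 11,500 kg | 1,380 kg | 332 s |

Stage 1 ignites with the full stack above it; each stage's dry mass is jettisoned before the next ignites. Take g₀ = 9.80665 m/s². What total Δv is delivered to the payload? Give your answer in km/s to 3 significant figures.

Ignition mass of stage 1 = 282,000+28,300 + 63,500+6,400 + 11,500+1,380 + 3,910 = 396,990 kg.
Stage 1: m₀ = 396,990 kg, m_f = 396,990 − 282,000 = 114,990 kg; Δv = 341×9.80665×ln(3.452) = 3344.1×1.2391 ≈ 4144 m/s.
Stage 2: m₀ = 86,690 kg, m_f = 86,690 − 63,500 = 23,190 kg; Δv = 296×9.80665×ln(3.738) = 2902.8×1.3186 ≈ 3828 m/s.
Stage 3: m₀ = 16,790 kg, m_f = 16,790 − 11,500 = 5,290 kg; Δv = 332×9.80665×ln(3.174) = 3255.8×1.1550 ≈ 3760 m/s.
Total Δv = 4144 + 3828 + 3760 = 11732 m/s.

Δv ≈ 11.7 km/s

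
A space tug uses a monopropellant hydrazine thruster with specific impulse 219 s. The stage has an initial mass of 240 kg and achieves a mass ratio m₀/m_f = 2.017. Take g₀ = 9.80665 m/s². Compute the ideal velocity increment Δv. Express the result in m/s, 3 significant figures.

Δv ≈ 1510 m/s

v_e = Isp · g₀ = 219 × 9.80665 = 2147.7 m/s.
Rocket equation: Δv = v_e · ln(2.017) = 2147.7 × 0.7016 ≈ 1506.8 m/s.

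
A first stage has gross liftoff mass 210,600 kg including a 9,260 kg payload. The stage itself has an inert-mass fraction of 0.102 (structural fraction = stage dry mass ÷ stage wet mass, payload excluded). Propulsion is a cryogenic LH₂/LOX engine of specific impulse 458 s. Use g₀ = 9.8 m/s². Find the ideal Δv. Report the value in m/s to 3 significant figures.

Δv ≈ 8780 m/s

Stage wet mass = m₀ − payload = 210,600 − 9,260 = 201,340 kg.
Stage dry mass = ε × stage wet mass = 0.102 × 201,340 = 20,536.7 kg.
Burnout mass m_f = stage dry + payload = 20,536.7 + 9,260 = 29,796.7 kg.
v_e = Isp · g₀ = 458 × 9.8 = 4488.4 m/s.
Using Δv = v_e ln(m₀/m_f): Δv = v_e · ln(210,600/29,796.7) = 4488.4 × ln(7.068) = 4488.4 × 1.9556 ≈ 8777 m/s.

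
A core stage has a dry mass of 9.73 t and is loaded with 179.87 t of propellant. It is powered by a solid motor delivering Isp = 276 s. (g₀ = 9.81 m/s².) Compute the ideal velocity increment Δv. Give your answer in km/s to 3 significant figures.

Δv ≈ 8.04 km/s

v_e = Isp · g₀ = 276 × 9.81 = 2707.6 m/s.
m₀ = m_dry + m_prop = 9.73 + 179.87 = 189.6 t.
Using Δv = v_e ln(m₀/m_f): Δv = v_e · ln(m₀/m_f) = 2707.6 × ln(19.49) = 2707.6 × 2.9697 ≈ 8040.6 m/s.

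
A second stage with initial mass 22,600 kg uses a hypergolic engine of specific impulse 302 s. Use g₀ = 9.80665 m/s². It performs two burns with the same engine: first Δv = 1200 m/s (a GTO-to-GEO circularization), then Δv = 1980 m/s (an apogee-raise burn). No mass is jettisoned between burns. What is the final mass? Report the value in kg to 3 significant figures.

final mass ≈ 7720 kg

v_e = Isp · g₀ = 302 × 9.80665 = 2961.6 m/s.
After the first burn: m = 22600 × exp(−1200/2961.6) = 22600 × 0.66685 = 15,070.8 kg.
After the second burn: m = 15,070.8 × exp(−1980/2961.6) = 15,070.8 × 0.51245 = 7,723.03 kg.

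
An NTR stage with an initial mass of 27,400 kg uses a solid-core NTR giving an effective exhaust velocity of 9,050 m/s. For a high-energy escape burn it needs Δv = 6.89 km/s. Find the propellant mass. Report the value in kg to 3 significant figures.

Using Δv = v_e ln(m₀/m_f): m₀/m_f = exp(Δv / v_e) = exp(6890 / 9050.0) = exp(0.7613) = 2.1411.
m_f = 27,400 / 2.1411 = 12,797.2 kg, so propellant = m₀ − m_f = 27,400 − 12,797.2 = 14,602.8 kg.

propellant mass ≈ 14600 kg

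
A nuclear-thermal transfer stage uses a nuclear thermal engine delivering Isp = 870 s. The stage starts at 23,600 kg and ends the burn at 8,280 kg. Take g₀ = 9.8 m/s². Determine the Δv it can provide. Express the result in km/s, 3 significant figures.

v_e = Isp · g₀ = 870 × 9.8 = 8526.0 m/s.
From the ideal rocket equation, Δv = v_e · ln(m₀/m_f) = 8526.0 × ln(2.85) = 8526.0 × 1.0474 ≈ 8930.2 m/s.

Δv ≈ 8.93 km/s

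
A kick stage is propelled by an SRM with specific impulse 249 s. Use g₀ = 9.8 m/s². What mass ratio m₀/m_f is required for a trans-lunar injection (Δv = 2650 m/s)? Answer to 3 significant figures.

v_e = Isp · g₀ = 249 × 9.8 = 2440.2 m/s.
From the ideal rocket equation, m₀/m_f = exp(Δv / v_e) = exp(2650 / 2440.2) = exp(1.0860) = 2.9623.

mass ratio ≈ 2.96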